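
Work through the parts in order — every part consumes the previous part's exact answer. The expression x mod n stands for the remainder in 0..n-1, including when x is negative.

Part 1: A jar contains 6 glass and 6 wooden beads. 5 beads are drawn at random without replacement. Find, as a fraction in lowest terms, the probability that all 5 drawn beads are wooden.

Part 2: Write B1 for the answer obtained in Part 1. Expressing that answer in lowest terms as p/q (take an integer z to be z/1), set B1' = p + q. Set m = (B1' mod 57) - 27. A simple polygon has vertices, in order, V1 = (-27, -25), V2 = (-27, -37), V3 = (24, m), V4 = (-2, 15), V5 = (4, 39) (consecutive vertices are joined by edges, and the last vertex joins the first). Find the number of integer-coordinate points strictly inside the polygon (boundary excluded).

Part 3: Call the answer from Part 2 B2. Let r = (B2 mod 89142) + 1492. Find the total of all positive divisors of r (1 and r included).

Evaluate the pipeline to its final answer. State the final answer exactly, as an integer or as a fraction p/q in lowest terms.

5220

Part 1: total draws C(12,5) = 792; favorable C(6,5) = 6; P = 1/132; answer 1/132
Part 2: B1 = 1/132; threaded value p + q = 133; m = -8; cross terms: (-27*-37 - -27*-25)=324, (-27*-8 - 24*-37)=1104, (24*15 - -2*-8)=344, (-2*39 - 4*15)=-138, (4*-25 - -27*39)=953; twice the area = |2587| = 2587; area = 2587/2; boundary points = 12 + 1 + 1 + 6 + 1 = 21; strictly interior points = area - boundary/2 + 1 = 1284; answer 1284
Part 3: B2 = 1284; r = 2776; 2776 = 2^3 * 347; sigma = (1 + 2 + 4 + 8) * (1 + 347) = 15 * 348 = 5220; answer 5220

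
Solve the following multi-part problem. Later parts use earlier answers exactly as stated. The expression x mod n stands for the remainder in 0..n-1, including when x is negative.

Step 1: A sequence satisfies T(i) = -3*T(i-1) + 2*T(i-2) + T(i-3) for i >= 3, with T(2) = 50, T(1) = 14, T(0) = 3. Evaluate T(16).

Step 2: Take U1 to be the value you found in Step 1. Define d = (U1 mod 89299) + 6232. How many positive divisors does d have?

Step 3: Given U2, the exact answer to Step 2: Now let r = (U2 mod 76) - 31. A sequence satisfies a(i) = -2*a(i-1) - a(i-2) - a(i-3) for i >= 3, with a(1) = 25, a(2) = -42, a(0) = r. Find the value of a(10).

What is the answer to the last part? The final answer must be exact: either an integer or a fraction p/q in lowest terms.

Step 1: T(3) = -3*(50) + 2*(14) + 1*(3) = -119; iterating: T(3)=-119, T(4)=471, T(5)=-1601, T(6)=5626, T(7)=-19609, T(8)=68478, T(9)=-239026, T(10)=834425, T(11)=-2912849, T(12)=10168371, T(13)=-35496386, T(14)=123913051, T(15)=-432563554, T(16)=1510020378; answer 1510020378
Step 2: U1 = 1510020378; d = 69819; 69819 = 3 * 17 * 37^2; number of divisors = (1+1) * (1+1) * (2+1) = 12; answer 12
Step 3: U2 = 12; r = -19; a(3) = -2*(-42) - 1*(25) - 1*(-19) = 78; iterating: a(3)=78, a(4)=-139, a(5)=242, a(6)=-423, a(7)=743, a(8)=-1305, a(9)=2290, a(10)=-4018; answer -4018

-4018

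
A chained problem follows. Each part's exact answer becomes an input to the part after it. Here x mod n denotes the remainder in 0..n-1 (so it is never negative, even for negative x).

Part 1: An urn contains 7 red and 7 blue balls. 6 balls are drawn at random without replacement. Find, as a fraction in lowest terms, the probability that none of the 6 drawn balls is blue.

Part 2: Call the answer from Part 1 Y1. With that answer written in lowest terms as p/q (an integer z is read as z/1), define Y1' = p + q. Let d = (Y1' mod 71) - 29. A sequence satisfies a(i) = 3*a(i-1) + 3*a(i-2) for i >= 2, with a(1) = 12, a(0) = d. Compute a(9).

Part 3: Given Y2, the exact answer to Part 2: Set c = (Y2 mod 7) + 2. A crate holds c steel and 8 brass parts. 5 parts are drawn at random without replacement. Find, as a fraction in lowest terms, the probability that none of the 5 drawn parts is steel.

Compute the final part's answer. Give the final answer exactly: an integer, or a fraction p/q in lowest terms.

4/33

Part 1: total draws C(14,6) = 3003; favorable C(7,6) = 7; P = 1/429; answer 1/429
Part 2: Y1 = 1/429; threaded value p + q = 430; d = -25; a(2) = 3*(12) + 3*(-25) = -39; iterating: a(2)=-39, a(3)=-81, a(4)=-360, a(5)=-1323, a(6)=-5049, a(7)=-19116, a(8)=-72495, a(9)=-274833; answer -274833
Part 3: Y2 = -274833; c = 3; total draws C(11,5) = 462; favorable C(8,5) = 56; P = 4/33; answer 4/33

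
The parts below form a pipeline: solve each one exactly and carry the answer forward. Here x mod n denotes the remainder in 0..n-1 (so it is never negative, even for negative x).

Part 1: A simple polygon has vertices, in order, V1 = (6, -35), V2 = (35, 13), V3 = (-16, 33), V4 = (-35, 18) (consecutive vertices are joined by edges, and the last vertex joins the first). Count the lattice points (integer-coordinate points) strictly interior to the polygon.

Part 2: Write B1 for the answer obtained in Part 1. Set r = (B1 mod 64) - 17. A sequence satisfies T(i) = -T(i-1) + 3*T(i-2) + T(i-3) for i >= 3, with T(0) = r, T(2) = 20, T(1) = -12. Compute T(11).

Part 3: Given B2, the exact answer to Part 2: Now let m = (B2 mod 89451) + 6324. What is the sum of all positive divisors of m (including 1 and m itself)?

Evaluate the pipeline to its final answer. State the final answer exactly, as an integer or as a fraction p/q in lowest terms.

151632

Part 1: cross terms: (6*13 - 35*-35)=1303, (35*33 - -16*13)=1363, (-16*18 - -35*33)=867, (-35*-35 - 6*18)=1117; twice the area = |4650| = 4650; area = 2325; boundary points = 1 + 1 + 1 + 1 = 4; strictly interior points = area - boundary/2 + 1 = 2324; answer 2324
Part 2: B1 = 2324; r = 3; T(3) = -1*(20) + 3*(-12) + 1*(3) = -53; iterating: T(3)=-53, T(4)=101, T(5)=-240, T(6)=490, T(7)=-1109, T(8)=2339, T(9)=-5176, T(10)=11084, T(11)=-24273; answer -24273
Part 3: B2 = -24273; m = 71502; 71502 = 2 * 3 * 17 * 701; sigma = (1 + 2) * (1 + 3) * (1 + 17) * (1 + 701) = 3 * 4 * 18 * 702 = 151632; answer 151632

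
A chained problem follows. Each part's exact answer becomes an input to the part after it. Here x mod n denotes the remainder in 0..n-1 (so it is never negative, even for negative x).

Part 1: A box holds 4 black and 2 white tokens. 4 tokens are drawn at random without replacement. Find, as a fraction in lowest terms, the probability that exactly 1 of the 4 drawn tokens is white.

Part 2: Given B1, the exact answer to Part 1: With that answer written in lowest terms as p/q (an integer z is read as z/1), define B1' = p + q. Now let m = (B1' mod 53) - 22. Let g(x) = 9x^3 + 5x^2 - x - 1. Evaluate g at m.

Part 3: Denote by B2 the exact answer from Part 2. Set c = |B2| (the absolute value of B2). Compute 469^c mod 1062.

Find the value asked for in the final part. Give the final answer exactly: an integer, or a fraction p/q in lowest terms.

Part 1: total draws C(6,4) = 15; favorable C(2,1)*C(4,3) = 8; P = 8/15; answer 8/15
Part 2: B1 = 8/15; threaded value p + q = 23; m = 1; 9*(1)^3 + 5*(1)^2 - 1*(1)^1 - 1 = (9) + (5) + (-1) + (-1) = 12; answer 12
Part 3: B2 = 12; c = 12; squarings mod 1062: 469^1=469, 469^2=127, 469^4=199, 469^8=307; 469^12 = 469^4 * 469^8 = 559 (mod 1062); answer 559

559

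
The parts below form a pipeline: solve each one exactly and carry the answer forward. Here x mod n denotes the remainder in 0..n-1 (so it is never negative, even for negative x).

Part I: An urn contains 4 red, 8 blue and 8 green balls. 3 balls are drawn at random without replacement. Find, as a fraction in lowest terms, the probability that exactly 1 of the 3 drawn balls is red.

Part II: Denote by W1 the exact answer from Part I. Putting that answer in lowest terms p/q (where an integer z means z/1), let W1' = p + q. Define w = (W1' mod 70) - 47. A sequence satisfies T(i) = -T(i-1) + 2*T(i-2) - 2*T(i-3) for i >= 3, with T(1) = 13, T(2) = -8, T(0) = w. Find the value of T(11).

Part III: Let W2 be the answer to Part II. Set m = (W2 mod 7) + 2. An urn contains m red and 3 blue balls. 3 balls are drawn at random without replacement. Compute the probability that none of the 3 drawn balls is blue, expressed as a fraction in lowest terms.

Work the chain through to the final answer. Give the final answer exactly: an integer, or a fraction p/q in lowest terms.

Part I: total draws C(20,3) = 1140; favorable C(4,1)*C(16,2) = 480; P = 8/19; answer 8/19
Part II: W1 = 8/19; threaded value p + q = 27; w = -20; T(3) = -1*(-8) + 2*(13) - 2*(-20) = 74; iterating: T(3)=74, T(4)=-116, T(5)=280, T(6)=-660, T(7)=1452, T(8)=-3332, T(9)=7556, T(10)=-17124, T(11)=38900; answer 38900
Part III: W2 = 38900; m = 3; total draws C(6,3) = 20; favorable C(3,3) = 1; P = 1/20; answer 1/20

1/20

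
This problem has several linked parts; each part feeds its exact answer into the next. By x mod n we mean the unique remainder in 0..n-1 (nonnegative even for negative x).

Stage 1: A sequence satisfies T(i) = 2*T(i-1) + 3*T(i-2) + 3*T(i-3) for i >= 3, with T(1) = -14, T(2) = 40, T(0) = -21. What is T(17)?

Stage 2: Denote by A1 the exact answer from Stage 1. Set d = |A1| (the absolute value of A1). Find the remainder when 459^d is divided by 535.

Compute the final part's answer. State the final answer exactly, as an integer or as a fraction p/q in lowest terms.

Stage 1: T(3) = 2*(40) + 3*(-14) + 3*(-21) = -25; iterating: T(3)=-25, T(4)=28, T(5)=101, T(6)=211, T(7)=809, T(8)=2554, T(9)=8168, T(10)=26425, T(11)=85016, T(12)=273811, T(13)=881945, T(14)=2840371, T(15)=9148010, T(16)=29462968, T(17)=94891079; answer 94891079
Stage 2: A1 = 94891079; d = 94891079; squarings mod 535: 459^1=459, 459^2=426, 459^4=111, 459^8=16, 459^16=256, 459^32=266, 459^64=136, 459^128=306, 459^256=11, 459^512=121, 459^1024=196, 459^2048=431, 459^4096=116, 459^8192=81, 459^16384=141, 459^32768=86, 459^65536=441, 459^131072=276, 459^262144=206, 459^524288=171, 459^1048576=351, 459^2097152=151, 459^4194304=331, 459^8388608=421, 459^16777216=156, 459^33554432=261, 459^67108864=176; 459^94891079 = 459^1 * 459^2 * 459^4 * 459^64 * 459^1024 * 459^2048 * 459^8192 * 459^16384 * 459^32768 * 459^65536 * 459^131072 * 459^262144 * 459^2097152 * 459^8388608 * 459^16777216 * 459^67108864 = 309 (mod 535); answer 309

309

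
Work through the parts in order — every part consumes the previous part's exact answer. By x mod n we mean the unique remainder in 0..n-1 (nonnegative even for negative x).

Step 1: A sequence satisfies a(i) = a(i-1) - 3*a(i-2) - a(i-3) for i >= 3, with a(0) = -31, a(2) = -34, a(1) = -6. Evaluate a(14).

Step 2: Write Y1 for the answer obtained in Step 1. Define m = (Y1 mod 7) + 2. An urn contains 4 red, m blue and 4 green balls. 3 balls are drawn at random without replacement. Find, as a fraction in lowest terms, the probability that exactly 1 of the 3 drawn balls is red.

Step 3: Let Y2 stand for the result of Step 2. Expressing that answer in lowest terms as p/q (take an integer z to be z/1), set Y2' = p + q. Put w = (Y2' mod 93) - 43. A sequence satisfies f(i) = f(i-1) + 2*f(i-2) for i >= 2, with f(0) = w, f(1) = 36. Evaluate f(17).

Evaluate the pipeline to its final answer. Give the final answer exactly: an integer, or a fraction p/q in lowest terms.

3320476

Step 1: a(3) = 1*(-34) - 3*(-6) - 1*(-31) = 15; iterating: a(3)=15, a(4)=123, a(5)=112, a(6)=-272, a(7)=-731, a(8)=-27, a(9)=2438, a(10)=3250, a(11)=-4037, a(12)=-16225, a(13)=-7364, a(14)=45348; answer 45348
Step 2: Y1 = 45348; m = 4; total draws C(12,3) = 220; favorable C(4,1)*C(8,2) = 112; P = 28/55; answer 28/55
Step 3: Y2 = 28/55; threaded value p + q = 83; w = 40; f(2) = 1*(36) + 2*(40) = 116; iterating: f(2)=116, f(3)=188, f(4)=420, f(5)=796, f(6)=1636, f(7)=3228, f(8)=6500, f(9)=12956, f(10)=25956, f(11)=51868, f(12)=103780, f(13)=207516, f(14)=415076, f(15)=830108, f(16)=1660260, f(17)=3320476; answer 3320476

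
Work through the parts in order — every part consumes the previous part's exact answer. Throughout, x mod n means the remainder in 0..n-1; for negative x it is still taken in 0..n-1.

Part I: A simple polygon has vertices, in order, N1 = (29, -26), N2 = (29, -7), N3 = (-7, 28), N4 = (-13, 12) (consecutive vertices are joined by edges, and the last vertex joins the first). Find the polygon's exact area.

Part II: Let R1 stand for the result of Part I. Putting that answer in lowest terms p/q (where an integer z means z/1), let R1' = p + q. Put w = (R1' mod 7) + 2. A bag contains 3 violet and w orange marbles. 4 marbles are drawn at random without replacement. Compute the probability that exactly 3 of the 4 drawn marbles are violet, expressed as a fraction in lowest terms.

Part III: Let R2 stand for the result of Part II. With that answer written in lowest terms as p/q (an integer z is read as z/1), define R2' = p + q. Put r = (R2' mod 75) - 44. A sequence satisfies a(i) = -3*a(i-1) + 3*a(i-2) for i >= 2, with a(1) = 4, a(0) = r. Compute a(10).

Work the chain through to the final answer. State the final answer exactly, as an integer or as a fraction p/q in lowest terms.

-1065312

Part I: cross terms: (29*-7 - 29*-26)=551, (29*28 - -7*-7)=763, (-7*12 - -13*28)=280, (-13*-26 - 29*12)=-10; twice the area = |1584| = 1584; area = 792; answer 792
Part II: R1 = 792; threaded value p + q = 793; w = 4; total draws C(7,4) = 35; favorable C(3,3)*C(4,1) = 4; P = 4/35; answer 4/35
Part III: R2 = 4/35; threaded value p + q = 39; r = -5; a(2) = -3*(4) + 3*(-5) = -27; iterating: a(2)=-27, a(3)=93, a(4)=-360, a(5)=1359, a(6)=-5157, a(7)=19548, a(8)=-74115, a(9)=280989, a(10)=-1065312; answer -1065312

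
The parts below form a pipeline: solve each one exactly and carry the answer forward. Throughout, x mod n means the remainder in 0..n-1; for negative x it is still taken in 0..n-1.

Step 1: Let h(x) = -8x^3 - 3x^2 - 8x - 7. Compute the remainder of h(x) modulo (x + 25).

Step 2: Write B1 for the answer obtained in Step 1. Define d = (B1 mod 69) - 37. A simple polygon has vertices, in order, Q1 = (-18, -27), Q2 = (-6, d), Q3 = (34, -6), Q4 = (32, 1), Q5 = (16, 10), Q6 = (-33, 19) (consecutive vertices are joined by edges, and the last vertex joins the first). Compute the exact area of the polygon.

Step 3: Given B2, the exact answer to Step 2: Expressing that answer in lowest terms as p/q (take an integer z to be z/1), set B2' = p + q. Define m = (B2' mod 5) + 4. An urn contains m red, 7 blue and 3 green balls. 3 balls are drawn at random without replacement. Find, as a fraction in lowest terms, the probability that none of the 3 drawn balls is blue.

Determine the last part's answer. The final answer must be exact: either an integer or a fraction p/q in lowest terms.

Step 1: remainder = value at the root: -8*(-25)^3 - 3*(-25)^2 - 8*(-25)^1 - 7 = (125000) + (-1875) + (200) + (-7) = 123318; answer 123318
Step 2: B1 = 123318; d = -22; cross terms: (-18*-22 - -6*-27)=234, (-6*-6 - 34*-22)=784, (34*1 - 32*-6)=226, (32*10 - 16*1)=304, (16*19 - -33*10)=634, (-33*-27 - -18*19)=1233; twice the area = |3415| = 3415; area = 3415/2; answer 3415/2
Step 3: B2 = 3415/2; threaded value p + q = 3417; m = 6; total draws C(16,3) = 560; favorable C(9,3) = 84; P = 3/20; answer 3/20

3/20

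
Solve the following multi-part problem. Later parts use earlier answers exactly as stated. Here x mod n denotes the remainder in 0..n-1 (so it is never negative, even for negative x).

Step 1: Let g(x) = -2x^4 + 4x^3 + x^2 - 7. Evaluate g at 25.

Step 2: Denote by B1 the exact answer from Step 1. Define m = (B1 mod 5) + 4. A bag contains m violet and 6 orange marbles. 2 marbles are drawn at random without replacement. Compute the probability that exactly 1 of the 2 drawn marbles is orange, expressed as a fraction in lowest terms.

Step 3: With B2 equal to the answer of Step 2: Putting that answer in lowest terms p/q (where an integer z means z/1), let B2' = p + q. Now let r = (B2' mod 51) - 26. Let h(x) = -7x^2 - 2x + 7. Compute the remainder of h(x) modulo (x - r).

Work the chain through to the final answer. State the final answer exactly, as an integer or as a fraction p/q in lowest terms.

Step 1: -2*(25)^4 + 4*(25)^3 + 1*(25)^2 - 7 = (-781250) + (62500) + (625) + (-7) = -718132; answer -718132
Step 2: B1 = -718132; m = 7; total draws C(13,2) = 78; favorable C(6,1)*C(7,1) = 42; P = 7/13; answer 7/13
Step 3: B2 = 7/13; threaded value p + q = 20; r = -6; remainder = value at the root: -7*(-6)^2 - 2*(-6)^1 + 7 = (-252) + (12) + (7) = -233; answer -233

-233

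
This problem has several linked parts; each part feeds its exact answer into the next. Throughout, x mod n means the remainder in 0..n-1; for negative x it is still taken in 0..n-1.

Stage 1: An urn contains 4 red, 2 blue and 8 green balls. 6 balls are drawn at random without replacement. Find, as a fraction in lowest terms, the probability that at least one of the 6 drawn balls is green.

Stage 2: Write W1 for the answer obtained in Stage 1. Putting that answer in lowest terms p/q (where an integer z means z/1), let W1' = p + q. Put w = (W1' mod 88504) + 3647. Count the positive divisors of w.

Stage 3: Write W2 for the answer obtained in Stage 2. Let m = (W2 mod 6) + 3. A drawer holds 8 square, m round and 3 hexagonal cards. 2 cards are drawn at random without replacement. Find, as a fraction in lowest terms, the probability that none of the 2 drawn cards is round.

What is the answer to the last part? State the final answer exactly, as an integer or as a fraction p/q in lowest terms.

55/91

Stage 1: total draws C(14,6) = 3003; complement C(6,6) = 1; favorable 3003 - 1 = 3002; P = 3002/3003; answer 3002/3003
Stage 2: W1 = 3002/3003; threaded value p + q = 6005; w = 9652; 9652 = 2^2 * 19 * 127; number of divisors = (2+1) * (1+1) * (1+1) = 12; answer 12
Stage 3: W2 = 12; m = 3; total draws C(14,2) = 91; favorable C(11,2) = 55; P = 55/91; answer 55/91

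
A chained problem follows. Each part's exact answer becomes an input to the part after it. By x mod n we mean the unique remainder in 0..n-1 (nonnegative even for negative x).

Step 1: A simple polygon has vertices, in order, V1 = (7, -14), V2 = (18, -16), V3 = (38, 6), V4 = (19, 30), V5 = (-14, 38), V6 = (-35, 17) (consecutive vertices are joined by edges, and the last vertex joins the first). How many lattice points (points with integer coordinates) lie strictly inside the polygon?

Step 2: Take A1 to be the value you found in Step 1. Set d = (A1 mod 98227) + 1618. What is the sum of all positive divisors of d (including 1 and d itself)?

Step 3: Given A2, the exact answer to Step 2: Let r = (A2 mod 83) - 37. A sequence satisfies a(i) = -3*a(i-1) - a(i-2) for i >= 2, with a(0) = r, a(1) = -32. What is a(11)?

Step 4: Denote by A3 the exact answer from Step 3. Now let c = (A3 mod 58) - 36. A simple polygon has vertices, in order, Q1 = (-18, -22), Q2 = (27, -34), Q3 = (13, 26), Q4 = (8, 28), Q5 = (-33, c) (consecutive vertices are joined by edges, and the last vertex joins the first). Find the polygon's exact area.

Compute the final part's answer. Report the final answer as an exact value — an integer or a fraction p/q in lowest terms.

1896

Step 1: cross terms: (7*-16 - 18*-14)=140, (18*6 - 38*-16)=716, (38*30 - 19*6)=1026, (19*38 - -14*30)=1142, (-14*17 - -35*38)=1092, (-35*-14 - 7*17)=371; twice the area = |4487| = 4487; area = 4487/2; boundary points = 1 + 2 + 1 + 1 + 21 + 1 = 27; strictly interior points = area - boundary/2 + 1 = 2231; answer 2231
Step 2: A1 = 2231; d = 3849; 3849 = 3 * 1283; sigma = (1 + 3) * (1 + 1283) = 4 * 1284 = 5136; answer 5136
Step 3: A2 = 5136; r = 36; a(2) = -3*(-32) - 1*(36) = 60; iterating: a(2)=60, a(3)=-148, a(4)=384, a(5)=-1004, a(6)=2628, a(7)=-6880, a(8)=18012, a(9)=-47156, a(10)=123456, a(11)=-323212; answer -323212
Step 4: A3 = -323212; c = -14; cross terms: (-18*-34 - 27*-22)=1206, (27*26 - 13*-34)=1144, (13*28 - 8*26)=156, (8*-14 - -33*28)=812, (-33*-22 - -18*-14)=474; twice the area = |3792| = 3792; area = 1896; answer 1896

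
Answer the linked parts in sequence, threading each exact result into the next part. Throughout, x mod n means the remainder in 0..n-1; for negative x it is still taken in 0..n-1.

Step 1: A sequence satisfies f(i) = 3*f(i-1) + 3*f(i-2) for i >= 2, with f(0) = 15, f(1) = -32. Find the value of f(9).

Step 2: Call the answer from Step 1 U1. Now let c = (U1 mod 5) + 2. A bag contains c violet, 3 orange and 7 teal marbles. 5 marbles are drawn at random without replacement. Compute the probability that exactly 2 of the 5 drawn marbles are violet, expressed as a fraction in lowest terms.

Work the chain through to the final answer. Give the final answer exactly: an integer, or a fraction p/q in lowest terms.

Step 1: f(2) = 3*(-32) + 3*(15) = -51; iterating: f(2)=-51, f(3)=-249, f(4)=-900, f(5)=-3447, f(6)=-13041, f(7)=-49464, f(8)=-187515, f(9)=-710937; answer -710937
Step 2: U1 = -710937; c = 5; total draws C(15,5) = 3003; favorable C(5,2)*C(10,3) = 1200; P = 400/1001; answer 400/1001

400/1001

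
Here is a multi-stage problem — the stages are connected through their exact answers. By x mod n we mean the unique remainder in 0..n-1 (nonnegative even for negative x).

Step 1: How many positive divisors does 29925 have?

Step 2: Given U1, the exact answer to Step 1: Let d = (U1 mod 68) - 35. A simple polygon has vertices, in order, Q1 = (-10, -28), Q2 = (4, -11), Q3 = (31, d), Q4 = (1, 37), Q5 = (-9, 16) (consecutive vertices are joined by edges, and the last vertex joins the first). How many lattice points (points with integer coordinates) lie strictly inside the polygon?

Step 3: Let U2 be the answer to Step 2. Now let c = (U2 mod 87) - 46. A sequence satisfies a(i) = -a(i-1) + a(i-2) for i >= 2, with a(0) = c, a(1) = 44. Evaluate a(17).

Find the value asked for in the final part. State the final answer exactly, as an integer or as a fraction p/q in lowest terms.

101852

Step 1: 29925 = 3^2 * 5^2 * 7 * 19; number of divisors = (2+1) * (2+1) * (1+1) * (1+1) = 36; answer 36
Step 2: U1 = 36; d = 1; cross terms: (-10*-11 - 4*-28)=222, (4*1 - 31*-11)=345, (31*37 - 1*1)=1146, (1*16 - -9*37)=349, (-9*-28 - -10*16)=412; twice the area = |2474| = 2474; area = 1237; boundary points = 1 + 3 + 6 + 1 + 1 = 12; strictly interior points = area - boundary/2 + 1 = 1232; answer 1232
Step 3: U2 = 1232; c = -32; a(2) = -1*(44) + 1*(-32) = -76; iterating: a(2)=-76, a(3)=120, a(4)=-196, a(5)=316, a(6)=-512, a(7)=828, a(8)=-1340, a(9)=2168, a(10)=-3508, a(11)=5676, a(12)=-9184, a(13)=14860, a(14)=-24044, a(15)=38904, a(16)=-62948, a(17)=101852; answer 101852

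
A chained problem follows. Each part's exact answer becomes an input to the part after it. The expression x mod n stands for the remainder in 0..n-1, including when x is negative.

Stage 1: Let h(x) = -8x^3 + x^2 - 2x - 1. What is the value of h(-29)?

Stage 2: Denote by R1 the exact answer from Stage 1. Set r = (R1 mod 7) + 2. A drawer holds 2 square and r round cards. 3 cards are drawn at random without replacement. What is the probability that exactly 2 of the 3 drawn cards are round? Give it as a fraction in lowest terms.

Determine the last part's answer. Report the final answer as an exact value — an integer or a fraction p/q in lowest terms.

Stage 1: -8*(-29)^3 + 1*(-29)^2 - 2*(-29)^1 - 1 = (195112) + (841) + (58) + (-1) = 196010; answer 196010
Stage 2: R1 = 196010; r = 5; total draws C(7,3) = 35; favorable C(5,2)*C(2,1) = 20; P = 4/7; answer 4/7

4/7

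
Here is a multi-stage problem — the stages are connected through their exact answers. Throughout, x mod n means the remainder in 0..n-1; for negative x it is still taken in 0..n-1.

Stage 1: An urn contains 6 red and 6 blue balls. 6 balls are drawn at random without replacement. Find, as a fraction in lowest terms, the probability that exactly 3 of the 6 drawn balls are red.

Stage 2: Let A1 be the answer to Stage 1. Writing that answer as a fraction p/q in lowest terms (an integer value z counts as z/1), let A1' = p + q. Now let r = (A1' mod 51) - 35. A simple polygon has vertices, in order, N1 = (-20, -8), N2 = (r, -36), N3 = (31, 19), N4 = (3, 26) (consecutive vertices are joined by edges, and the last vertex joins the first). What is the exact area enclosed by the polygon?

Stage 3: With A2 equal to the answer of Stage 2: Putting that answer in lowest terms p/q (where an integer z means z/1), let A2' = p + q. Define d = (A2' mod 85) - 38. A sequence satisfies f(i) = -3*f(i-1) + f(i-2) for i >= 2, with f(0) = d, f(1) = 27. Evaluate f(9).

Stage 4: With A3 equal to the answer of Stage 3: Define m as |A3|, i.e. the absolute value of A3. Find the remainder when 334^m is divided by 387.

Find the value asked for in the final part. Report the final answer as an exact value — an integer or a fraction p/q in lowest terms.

145

Stage 1: total draws C(12,6) = 924; favorable C(6,3)*C(6,3) = 400; P = 100/231; answer 100/231
Stage 2: A1 = 100/231; threaded value p + q = 331; r = -10; cross terms: (-20*-36 - -10*-8)=640, (-10*19 - 31*-36)=926, (31*26 - 3*19)=749, (3*-8 - -20*26)=496; twice the area = |2811| = 2811; area = 2811/2; answer 2811/2
Stage 3: A2 = 2811/2; threaded value p + q = 2813; d = -30; f(2) = -3*(27) + 1*(-30) = -111; iterating: f(2)=-111, f(3)=360, f(4)=-1191, f(5)=3933, f(6)=-12990, f(7)=42903, f(8)=-141699, f(9)=468000; answer 468000
Stage 4: A3 = 468000; m = 468000; squarings mod 387: 334^1=334, 334^2=100, 334^4=325, 334^8=361, 334^16=289, 334^32=316, 334^64=10, 334^128=100, 334^256=325, 334^512=361, 334^1024=289, 334^2048=316, 334^4096=10, 334^8192=100, 334^16384=325, 334^32768=361, 334^65536=289, 334^131072=316, 334^262144=10; 334^468000 = 334^32 * 334^1024 * 334^8192 * 334^65536 * 334^131072 * 334^262144 = 145 (mod 387); answer 145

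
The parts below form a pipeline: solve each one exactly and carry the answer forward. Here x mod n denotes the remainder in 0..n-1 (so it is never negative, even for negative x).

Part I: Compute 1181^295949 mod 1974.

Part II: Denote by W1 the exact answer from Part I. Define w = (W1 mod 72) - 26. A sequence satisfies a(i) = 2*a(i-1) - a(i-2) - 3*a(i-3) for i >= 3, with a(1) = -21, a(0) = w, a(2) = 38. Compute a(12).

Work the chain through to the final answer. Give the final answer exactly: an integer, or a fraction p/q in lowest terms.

Part I: squarings mod 1974: 1181^1=1181, 1181^2=1117, 1181^4=121, 1181^8=823, 1181^16=247, 1181^32=1789, 1181^64=667, 1181^128=739, 1181^256=1297, 1181^512=361, 1181^1024=37, 1181^2048=1369, 1181^4096=835, 1181^8192=403, 1181^16384=541, 1181^32768=529, 1181^65536=1507, 1181^131072=949, 1181^262144=457; 1181^295949 = 1181^1 * 1181^4 * 1181^8 * 1181^1024 * 1181^32768 * 1181^262144 = 353 (mod 1974); answer 353
Part II: W1 = 353; w = 39; a(3) = 2*(38) - 1*(-21) - 3*(39) = -20; iterating: a(3)=-20, a(4)=-15, a(5)=-124, a(6)=-173, a(7)=-177, a(8)=191, a(9)=1078, a(10)=2496, a(11)=3341, a(12)=952; answer 952

952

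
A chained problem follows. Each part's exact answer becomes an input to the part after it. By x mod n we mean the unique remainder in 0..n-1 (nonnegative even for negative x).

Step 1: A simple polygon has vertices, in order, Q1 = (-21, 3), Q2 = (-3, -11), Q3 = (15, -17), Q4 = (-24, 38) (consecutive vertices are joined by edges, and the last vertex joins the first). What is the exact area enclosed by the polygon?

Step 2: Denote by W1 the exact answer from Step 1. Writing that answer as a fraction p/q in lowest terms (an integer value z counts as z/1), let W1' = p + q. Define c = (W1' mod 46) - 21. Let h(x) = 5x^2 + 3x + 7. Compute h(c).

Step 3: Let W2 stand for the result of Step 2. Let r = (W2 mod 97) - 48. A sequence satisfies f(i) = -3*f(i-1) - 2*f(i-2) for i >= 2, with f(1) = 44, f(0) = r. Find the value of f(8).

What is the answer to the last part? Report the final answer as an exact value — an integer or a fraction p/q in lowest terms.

-14268

Step 1: cross terms: (-21*-11 - -3*3)=240, (-3*-17 - 15*-11)=216, (15*38 - -24*-17)=162, (-24*3 - -21*38)=726; twice the area = |1344| = 1344; area = 672; answer 672
Step 2: W1 = 672; threaded value p + q = 673; c = 8; 5*(8)^2 + 3*(8)^1 + 7 = (320) + (24) + (7) = 351; answer 351
Step 3: W2 = 351; r = 12; f(2) = -3*(44) - 2*(12) = -156; iterating: f(2)=-156, f(3)=380, f(4)=-828, f(5)=1724, f(6)=-3516, f(7)=7100, f(8)=-14268; answer -14268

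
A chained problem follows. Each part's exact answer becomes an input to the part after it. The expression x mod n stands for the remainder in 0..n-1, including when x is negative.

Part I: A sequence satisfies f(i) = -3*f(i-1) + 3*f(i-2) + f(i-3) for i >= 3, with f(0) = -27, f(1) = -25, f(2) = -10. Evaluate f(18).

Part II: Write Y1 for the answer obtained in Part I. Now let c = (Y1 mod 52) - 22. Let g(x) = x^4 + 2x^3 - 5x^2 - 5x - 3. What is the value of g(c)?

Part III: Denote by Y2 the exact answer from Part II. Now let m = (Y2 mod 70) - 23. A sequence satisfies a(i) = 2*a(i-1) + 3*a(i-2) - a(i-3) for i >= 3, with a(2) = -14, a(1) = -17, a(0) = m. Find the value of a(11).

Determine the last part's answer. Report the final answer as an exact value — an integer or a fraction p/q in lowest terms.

-324973

Part I: f(3) = -3*(-10) + 3*(-25) + 1*(-27) = -72; iterating: f(3)=-72, f(4)=161, f(5)=-709, f(6)=2538, f(7)=-9580, f(8)=35645, f(9)=-133137, f(10)=496766, f(11)=-1854064, f(12)=6919353, f(13)=-25823485, f(14)=96374450, f(15)=-359674452, f(16)=1342323221, f(17)=-5009618569, f(18)=18696150918; answer 18696150918
Part II: Y1 = 18696150918; c = 20; 1*(20)^4 + 2*(20)^3 - 5*(20)^2 - 5*(20)^1 - 3 = (160000) + (16000) + (-2000) + (-100) + (-3) = 173897; answer 173897
Part III: Y2 = 173897; m = -6; a(3) = 2*(-14) + 3*(-17) - 1*(-6) = -73; iterating: a(3)=-73, a(4)=-171, a(5)=-547, a(6)=-1534, a(7)=-4538, a(8)=-13131, a(9)=-38342, a(10)=-111539, a(11)=-324973; answer -324973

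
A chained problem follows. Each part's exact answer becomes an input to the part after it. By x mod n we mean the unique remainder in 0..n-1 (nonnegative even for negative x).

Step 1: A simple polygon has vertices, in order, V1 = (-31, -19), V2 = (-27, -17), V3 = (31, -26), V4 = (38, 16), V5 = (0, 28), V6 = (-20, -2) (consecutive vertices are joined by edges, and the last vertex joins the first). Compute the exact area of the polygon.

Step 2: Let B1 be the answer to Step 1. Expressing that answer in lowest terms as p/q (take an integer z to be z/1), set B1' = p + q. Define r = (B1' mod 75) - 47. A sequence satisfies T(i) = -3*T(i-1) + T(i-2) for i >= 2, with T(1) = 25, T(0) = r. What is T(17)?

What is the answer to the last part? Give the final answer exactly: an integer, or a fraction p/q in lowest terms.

Step 1: cross terms: (-31*-17 - -27*-19)=14, (-27*-26 - 31*-17)=1229, (31*16 - 38*-26)=1484, (38*28 - 0*16)=1064, (0*-2 - -20*28)=560, (-20*-19 - -31*-2)=318; twice the area = |4669| = 4669; area = 4669/2; answer 4669/2
Step 2: B1 = 4669/2; threaded value p + q = 4671; r = -26; T(2) = -3*(25) + 1*(-26) = -101; iterating: T(2)=-101, T(3)=328, T(4)=-1085, T(5)=3583, T(6)=-11834, T(7)=39085, T(8)=-129089, T(9)=426352, T(10)=-1408145, T(11)=4650787, T(12)=-15360506, T(13)=50732305, T(14)=-167557421, T(15)=553404568, T(16)=-1827771125, T(17)=6036717943; answer 6036717943

6036717943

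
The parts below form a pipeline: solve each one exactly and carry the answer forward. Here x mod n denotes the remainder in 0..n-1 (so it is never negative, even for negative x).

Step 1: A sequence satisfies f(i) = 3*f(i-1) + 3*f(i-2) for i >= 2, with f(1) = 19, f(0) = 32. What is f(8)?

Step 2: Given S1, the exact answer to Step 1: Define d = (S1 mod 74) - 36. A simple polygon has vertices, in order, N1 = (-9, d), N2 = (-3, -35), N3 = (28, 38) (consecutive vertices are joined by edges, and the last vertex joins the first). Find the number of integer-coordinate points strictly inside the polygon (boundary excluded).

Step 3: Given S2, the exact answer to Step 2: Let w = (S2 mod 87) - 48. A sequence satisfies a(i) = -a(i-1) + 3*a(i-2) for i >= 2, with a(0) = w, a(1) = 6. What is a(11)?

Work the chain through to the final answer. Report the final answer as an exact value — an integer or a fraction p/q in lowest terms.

96069

Step 1: f(2) = 3*(19) + 3*(32) = 153; iterating: f(2)=153, f(3)=516, f(4)=2007, f(5)=7569, f(6)=28728, f(7)=108891, f(8)=412857; answer 412857
Step 2: S1 = 412857; d = -25; cross terms: (-9*-35 - -3*-25)=240, (-3*38 - 28*-35)=866, (28*-25 - -9*38)=-358; twice the area = |748| = 748; area = 374; boundary points = 2 + 1 + 1 = 4; strictly interior points = area - boundary/2 + 1 = 373; answer 373
Step 3: S2 = 373; w = -23; a(2) = -1*(6) + 3*(-23) = -75; iterating: a(2)=-75, a(3)=93, a(4)=-318, a(5)=597, a(6)=-1551, a(7)=3342, a(8)=-7995, a(9)=18021, a(10)=-42006, a(11)=96069; answer 96069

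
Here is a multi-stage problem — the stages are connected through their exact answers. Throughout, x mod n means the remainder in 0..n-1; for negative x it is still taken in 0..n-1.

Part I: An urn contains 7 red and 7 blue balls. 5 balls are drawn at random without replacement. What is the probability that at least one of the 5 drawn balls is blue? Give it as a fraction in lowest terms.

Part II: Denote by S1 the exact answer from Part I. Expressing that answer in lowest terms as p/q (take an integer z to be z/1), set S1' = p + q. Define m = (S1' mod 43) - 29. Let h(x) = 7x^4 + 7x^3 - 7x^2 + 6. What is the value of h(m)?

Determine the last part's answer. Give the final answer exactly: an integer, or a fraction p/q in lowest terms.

Part I: total draws C(14,5) = 2002; complement C(7,5) = 21; favorable 2002 - 21 = 1981; P = 283/286; answer 283/286
Part II: S1 = 283/286; threaded value p + q = 569; m = -19; 7*(-19)^4 + 7*(-19)^3 - 7*(-19)^2 + 6 = (912247) + (-48013) + (-2527) + (6) = 861713; answer 861713

861713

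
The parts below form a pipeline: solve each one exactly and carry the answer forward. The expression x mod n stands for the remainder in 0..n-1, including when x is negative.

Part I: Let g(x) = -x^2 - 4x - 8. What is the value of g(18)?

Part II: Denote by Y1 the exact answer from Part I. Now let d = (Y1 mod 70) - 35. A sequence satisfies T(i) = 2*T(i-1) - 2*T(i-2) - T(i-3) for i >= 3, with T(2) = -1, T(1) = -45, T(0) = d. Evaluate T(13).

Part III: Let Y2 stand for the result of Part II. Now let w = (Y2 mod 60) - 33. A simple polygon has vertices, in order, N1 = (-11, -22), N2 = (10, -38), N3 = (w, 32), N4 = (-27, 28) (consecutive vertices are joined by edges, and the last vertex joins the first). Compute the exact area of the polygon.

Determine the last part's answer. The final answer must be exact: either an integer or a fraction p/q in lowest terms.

900

Part I: -1*(18)^2 - 4*(18)^1 - 8 = (-324) + (-72) + (-8) = -404; answer -404
Part II: Y1 = -404; d = -19; T(3) = 2*(-1) - 2*(-45) - 1*(-19) = 107; iterating: T(3)=107, T(4)=261, T(5)=309, T(6)=-11, T(7)=-901, T(8)=-2089, T(9)=-2365, T(10)=349, T(11)=7517, T(12)=16701, T(13)=18019; answer 18019
Part III: Y2 = 18019; w = -14; cross terms: (-11*-38 - 10*-22)=638, (10*32 - -14*-38)=-212, (-14*28 - -27*32)=472, (-27*-22 - -11*28)=902; twice the area = |1800| = 1800; area = 900; answer 900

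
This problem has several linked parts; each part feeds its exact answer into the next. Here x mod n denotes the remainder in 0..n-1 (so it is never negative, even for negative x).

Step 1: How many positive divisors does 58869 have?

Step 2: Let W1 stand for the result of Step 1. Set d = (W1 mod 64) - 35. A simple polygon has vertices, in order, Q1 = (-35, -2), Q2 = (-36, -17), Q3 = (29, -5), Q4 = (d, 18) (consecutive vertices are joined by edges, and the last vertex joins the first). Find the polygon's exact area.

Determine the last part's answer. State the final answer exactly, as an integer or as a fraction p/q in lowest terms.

Step 1: 58869 = 3^2 * 31 * 211; number of divisors = (2+1) * (1+1) * (1+1) = 12; answer 12
Step 2: W1 = 12; d = -23; cross terms: (-35*-17 - -36*-2)=523, (-36*-5 - 29*-17)=673, (29*18 - -23*-5)=407, (-23*-2 - -35*18)=676; twice the area = |2279| = 2279; area = 2279/2; answer 2279/2

2279/2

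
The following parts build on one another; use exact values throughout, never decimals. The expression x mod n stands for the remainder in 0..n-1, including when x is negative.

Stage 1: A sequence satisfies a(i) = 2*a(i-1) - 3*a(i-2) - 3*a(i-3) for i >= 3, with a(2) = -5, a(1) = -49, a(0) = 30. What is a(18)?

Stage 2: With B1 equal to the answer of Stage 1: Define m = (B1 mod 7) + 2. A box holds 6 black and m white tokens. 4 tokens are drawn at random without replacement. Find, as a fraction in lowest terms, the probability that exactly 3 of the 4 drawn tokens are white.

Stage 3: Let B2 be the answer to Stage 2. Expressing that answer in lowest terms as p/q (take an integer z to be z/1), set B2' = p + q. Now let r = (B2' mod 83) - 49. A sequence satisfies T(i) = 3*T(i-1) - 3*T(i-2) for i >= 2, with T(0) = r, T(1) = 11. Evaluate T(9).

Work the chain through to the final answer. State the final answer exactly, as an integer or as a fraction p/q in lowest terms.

-4212

Stage 1: a(3) = 2*(-5) - 3*(-49) - 3*(30) = 47; iterating: a(3)=47, a(4)=256, a(5)=386, a(6)=-137, a(7)=-2200, a(8)=-5147, a(9)=-3283, a(10)=15475, a(11)=56240, a(12)=75904, a(13)=-63337, a(14)=-523106, a(15)=-1083913, a(16)=-408497, a(17)=4004063, a(18)=12485356; answer 12485356
Stage 2: B1 = 12485356; m = 4; total draws C(10,4) = 210; favorable C(4,3)*C(6,1) = 24; P = 4/35; answer 4/35
Stage 3: B2 = 4/35; threaded value p + q = 39; r = -10; T(2) = 3*(11) - 3*(-10) = 63; iterating: T(2)=63, T(3)=156, T(4)=279, T(5)=369, T(6)=270, T(7)=-297, T(8)=-1701, T(9)=-4212; answer -4212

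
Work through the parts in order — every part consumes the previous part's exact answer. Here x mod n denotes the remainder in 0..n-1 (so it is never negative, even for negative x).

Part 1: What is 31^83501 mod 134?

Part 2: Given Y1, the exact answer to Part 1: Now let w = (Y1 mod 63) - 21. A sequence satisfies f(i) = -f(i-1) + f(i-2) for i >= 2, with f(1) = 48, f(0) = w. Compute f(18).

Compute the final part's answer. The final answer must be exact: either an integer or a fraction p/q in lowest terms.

Part 1: squarings mod 134: 31^1=31, 31^2=23, 31^4=127, 31^8=49, 31^16=123, 31^32=121, 31^64=35, 31^128=19, 31^256=93, 31^512=73, 31^1024=103, 31^2048=23, 31^4096=127, 31^8192=49, 31^16384=123, 31^32768=121, 31^65536=35; 31^83501 = 31^1 * 31^4 * 31^8 * 31^32 * 31^512 * 31^1024 * 31^16384 * 31^65536 = 97 (mod 134); answer 97
Part 2: Y1 = 97; w = 13; f(2) = -1*(48) + 1*(13) = -35; iterating: f(2)=-35, f(3)=83, f(4)=-118, f(5)=201, f(6)=-319, f(7)=520, f(8)=-839, f(9)=1359, f(10)=-2198, f(11)=3557, f(12)=-5755, f(13)=9312, f(14)=-15067, f(15)=24379, f(16)=-39446, f(17)=63825, f(18)=-103271; answer -103271

-103271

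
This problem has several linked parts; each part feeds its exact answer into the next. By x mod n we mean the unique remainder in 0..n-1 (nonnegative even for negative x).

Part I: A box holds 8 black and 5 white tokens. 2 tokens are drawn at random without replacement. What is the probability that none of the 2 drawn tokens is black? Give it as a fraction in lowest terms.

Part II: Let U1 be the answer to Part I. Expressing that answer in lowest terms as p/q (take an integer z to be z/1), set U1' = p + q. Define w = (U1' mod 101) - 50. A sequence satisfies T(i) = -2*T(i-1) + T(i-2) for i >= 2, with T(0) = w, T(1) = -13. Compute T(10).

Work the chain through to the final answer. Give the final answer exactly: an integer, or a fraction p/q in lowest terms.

Part I: total draws C(13,2) = 78; favorable C(5,2) = 10; P = 5/39; answer 5/39
Part II: U1 = 5/39; threaded value p + q = 44; w = -6; T(2) = -2*(-13) + 1*(-6) = 20; iterating: T(2)=20, T(3)=-53, T(4)=126, T(5)=-305, T(6)=736, T(7)=-1777, T(8)=4290, T(9)=-10357, T(10)=25004; answer 25004

25004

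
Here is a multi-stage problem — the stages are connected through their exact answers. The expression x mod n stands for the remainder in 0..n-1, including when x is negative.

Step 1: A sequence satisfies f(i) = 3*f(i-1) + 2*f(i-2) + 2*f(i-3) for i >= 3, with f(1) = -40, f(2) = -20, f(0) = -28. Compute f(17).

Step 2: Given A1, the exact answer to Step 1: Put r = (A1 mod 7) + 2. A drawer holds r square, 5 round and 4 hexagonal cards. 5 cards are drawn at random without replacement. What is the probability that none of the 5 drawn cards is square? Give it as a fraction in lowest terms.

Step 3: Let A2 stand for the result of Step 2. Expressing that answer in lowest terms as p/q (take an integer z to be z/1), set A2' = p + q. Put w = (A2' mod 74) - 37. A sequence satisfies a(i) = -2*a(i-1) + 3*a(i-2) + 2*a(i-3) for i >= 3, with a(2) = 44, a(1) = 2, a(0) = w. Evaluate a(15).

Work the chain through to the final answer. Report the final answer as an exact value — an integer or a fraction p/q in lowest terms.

-35957402

Step 1: f(3) = 3*(-20) + 2*(-40) + 2*(-28) = -196; iterating: f(3)=-196, f(4)=-708, f(5)=-2556, f(6)=-9476, f(7)=-34956, f(8)=-128932, f(9)=-475660, f(10)=-1754756, f(11)=-6473452, f(12)=-23881188, f(13)=-88099980, f(14)=-325009220, f(15)=-1198989996, f(16)=-4423188388, f(17)=-16317563596; answer -16317563596
Step 2: A1 = -16317563596; r = 4; total draws C(13,5) = 1287; favorable C(9,5) = 126; P = 14/143; answer 14/143
Step 3: A2 = 14/143; threaded value p + q = 157; w = -28; a(3) = -2*(44) + 3*(2) + 2*(-28) = -138; iterating: a(3)=-138, a(4)=412, a(5)=-1150, a(6)=3260, a(7)=-9146, a(8)=25772, a(9)=-72462, a(10)=203948, a(11)=-573738, a(12)=1614396, a(13)=-4542110, a(14)=12779932, a(15)=-35957402; answer -35957402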